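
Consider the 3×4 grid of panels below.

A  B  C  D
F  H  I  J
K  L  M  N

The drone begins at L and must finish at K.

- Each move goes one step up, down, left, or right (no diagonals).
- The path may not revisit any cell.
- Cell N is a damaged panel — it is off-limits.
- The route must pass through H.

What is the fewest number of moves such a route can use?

Any route passes through H somewhere between L and K. Summing Manhattan distances along the two legs (L → H → K) gives a lower bound of 1 + 2 = 3 moves.
A route of 3 moves achieves this: L → H → F → K.
Since 3 matches the lower bound, it is optimal.

3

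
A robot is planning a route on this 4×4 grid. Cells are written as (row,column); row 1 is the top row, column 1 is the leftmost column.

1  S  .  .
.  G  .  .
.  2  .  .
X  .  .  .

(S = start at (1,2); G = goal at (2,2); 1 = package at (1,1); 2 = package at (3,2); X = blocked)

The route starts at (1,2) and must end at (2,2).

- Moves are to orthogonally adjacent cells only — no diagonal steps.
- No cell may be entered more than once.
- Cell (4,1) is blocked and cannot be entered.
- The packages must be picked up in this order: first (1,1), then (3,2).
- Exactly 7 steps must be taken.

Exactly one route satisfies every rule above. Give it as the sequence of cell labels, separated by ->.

(1,2) -> (1,1) -> (2,1) -> (3,1) -> (3,2) -> (3,3) -> (2,3) -> (2,2)

The waypoints must appear in the order (1,1), (3,2), with no cell reused.
Route from (1,2): left to (1,1), 2× down (reaching (3,1)), 2× right (reaching (3,3)), up to (2,3), left to (2,2) — 7 moves in all.
Check: order respected (1 at step 1, 2 at step 4); 7 moves as required.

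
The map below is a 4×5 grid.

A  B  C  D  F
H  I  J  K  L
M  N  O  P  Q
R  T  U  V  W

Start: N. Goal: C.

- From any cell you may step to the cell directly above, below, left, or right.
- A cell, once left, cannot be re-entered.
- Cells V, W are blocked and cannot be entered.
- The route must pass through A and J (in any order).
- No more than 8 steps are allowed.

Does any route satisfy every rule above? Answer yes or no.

One route that works: N → M → H → A → B → I → J → C.

yes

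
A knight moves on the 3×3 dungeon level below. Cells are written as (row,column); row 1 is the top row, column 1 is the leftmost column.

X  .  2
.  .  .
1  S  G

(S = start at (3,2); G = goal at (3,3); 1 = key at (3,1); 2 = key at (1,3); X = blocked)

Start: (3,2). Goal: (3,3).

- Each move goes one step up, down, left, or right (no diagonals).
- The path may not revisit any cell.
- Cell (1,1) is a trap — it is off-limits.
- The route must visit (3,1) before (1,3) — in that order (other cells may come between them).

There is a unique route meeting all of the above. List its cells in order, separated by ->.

The waypoints must appear in the order (3,1), (1,3), with no cell reused.
Route from (3,2): left 1 to (3,1), up 1 to (2,1), right 1 to (2,2), up 1 to (1,2), right 1 to (1,3), down 2 to (3,3) — 7 moves in all.
Check: order respected (1 at step 1, 2 at step 5).

(3,2) -> (3,1) -> (2,1) -> (2,2) -> (1,2) -> (1,3) -> (2,3) -> (3,3)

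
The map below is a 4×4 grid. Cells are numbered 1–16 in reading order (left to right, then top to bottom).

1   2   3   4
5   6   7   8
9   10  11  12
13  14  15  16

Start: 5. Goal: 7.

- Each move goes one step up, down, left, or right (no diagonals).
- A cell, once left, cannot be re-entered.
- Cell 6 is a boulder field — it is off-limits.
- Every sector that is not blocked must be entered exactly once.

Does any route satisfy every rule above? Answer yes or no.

yes

One route that works: 5 → 1 → 2 → 3 → 4 → 8 → 12 → 16 → 15 → 14 → 13 → 9 → 10 → 11 → 7.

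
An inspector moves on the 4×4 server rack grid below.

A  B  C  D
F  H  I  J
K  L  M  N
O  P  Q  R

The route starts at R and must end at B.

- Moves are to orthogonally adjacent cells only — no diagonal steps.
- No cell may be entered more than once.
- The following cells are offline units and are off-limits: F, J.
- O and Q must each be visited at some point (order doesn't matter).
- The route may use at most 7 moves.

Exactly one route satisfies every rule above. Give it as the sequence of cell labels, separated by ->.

The 7-move cap with required stops at O, Q leaves no slack for detours.
Route from R: 3× left (reaching O), up to K, right to L, 2× up (reaching B) — 7 moves in all.
Check: all required cells visited; 7 ≤ 7 moves.

R -> Q -> P -> O -> K -> L -> H -> B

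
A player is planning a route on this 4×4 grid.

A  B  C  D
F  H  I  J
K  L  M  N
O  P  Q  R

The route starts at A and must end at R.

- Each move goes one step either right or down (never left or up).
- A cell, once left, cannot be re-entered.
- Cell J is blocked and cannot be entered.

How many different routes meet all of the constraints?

16

A right/down-only route from A to R makes exactly 3 down-moves and 3 right-moves in some order.
With no other constraints that would be C(6,3) = 20 routes.
Subtract routes through each blocked cell (inclusion–exclusion for overlaps): − through J: 4 → 16.
That gives 16 routes.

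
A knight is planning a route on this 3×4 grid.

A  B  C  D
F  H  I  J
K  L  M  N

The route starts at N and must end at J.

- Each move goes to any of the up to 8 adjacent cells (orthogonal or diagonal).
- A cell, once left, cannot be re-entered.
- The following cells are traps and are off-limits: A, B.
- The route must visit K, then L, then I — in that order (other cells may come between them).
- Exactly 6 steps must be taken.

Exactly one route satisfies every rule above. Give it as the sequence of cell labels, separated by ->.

N -> M -> H -> K -> L -> I -> J

The waypoints must appear in the order K, L, I, with no cell reused.
Route from N: left to M, up-left to H, down-left to K, right to L, up-right to I, right to J — 6 moves in all.
Check: order respected (K at step 3, L at step 4, I at step 5); 6 moves as required.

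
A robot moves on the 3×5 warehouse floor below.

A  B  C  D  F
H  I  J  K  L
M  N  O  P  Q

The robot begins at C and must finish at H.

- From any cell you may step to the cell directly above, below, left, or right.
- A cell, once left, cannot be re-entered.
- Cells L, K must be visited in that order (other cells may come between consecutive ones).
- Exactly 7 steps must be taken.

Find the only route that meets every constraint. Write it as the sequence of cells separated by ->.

The waypoints must appear in the order L, K, with no cell reused.
Route from C: 2× right (reaching F), down to L, 4× left (reaching H) — 7 moves in all.
Check: order respected (L at step 3, K at step 4); 7 moves as required.

C -> D -> F -> L -> K -> J -> I -> H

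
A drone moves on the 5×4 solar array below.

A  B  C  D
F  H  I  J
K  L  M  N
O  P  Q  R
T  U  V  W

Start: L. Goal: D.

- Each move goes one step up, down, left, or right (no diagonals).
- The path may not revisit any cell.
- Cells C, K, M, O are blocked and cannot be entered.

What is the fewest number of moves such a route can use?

4

The Manhattan distance from L to D is |3−1| + |2−4| = 4, so at least 4 moves are needed.
A route of 4 moves achieves this: L → H → I → J → D.
Since 4 matches the lower bound, it is optimal.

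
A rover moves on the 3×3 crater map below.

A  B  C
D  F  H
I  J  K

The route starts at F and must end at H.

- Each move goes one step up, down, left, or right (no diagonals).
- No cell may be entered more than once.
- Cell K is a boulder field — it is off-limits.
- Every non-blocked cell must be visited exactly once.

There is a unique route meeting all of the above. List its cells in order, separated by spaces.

Need to visit all 8 open cells exactly once, starting at F and ending at H.
Cell A has only two open neighbours (D and B), so the path must pass straight through it: one of those is the cell it's entered from and the other is where it exits.
Route from F: down 1 to J, left 1 to I, up 2 to A, right 2 to C, down 1 to H — 7 moves in all.
Check: all 8 open cells covered.

F J I D A B C H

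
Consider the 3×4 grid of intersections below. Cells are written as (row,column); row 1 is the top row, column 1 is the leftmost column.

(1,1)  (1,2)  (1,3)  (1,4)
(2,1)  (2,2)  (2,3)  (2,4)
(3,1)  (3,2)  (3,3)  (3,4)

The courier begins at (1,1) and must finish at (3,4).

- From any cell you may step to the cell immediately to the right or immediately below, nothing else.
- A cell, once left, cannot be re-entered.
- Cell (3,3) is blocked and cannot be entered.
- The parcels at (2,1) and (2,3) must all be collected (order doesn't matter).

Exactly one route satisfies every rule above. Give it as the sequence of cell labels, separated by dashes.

Moves only go right or down, so the column and row indices never decrease.
Route from (1,1): down 1 to (2,1), right 3 to (2,4), down 1 to (3,4) — 5 moves in all.
Check: all required cells visited.

(1,1) - (2,1) - (2,2) - (2,3) - (2,4) - (3,4)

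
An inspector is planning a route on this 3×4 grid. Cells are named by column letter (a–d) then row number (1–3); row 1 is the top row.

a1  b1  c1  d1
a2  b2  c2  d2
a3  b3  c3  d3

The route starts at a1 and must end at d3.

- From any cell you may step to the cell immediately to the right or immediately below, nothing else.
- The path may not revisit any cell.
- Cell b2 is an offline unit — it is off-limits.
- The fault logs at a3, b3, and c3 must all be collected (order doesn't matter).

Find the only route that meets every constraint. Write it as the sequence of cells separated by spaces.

Moves only go right or down, so the column and row indices never decrease.
Route from a1: 2× down (reaching a3), 3× right (reaching d3) — 5 moves in all.
Check: all required cells visited.

a1 a2 a3 b3 c3 d3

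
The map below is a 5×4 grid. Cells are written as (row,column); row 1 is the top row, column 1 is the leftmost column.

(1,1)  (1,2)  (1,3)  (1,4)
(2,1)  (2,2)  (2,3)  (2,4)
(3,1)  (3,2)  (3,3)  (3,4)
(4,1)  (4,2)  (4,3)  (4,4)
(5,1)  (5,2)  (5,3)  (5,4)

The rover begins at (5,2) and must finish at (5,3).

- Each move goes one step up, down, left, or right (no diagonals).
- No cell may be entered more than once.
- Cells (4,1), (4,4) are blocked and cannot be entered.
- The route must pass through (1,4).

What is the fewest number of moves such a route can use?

Any route passes through (1,4) somewhere between (5,2) and (5,3). Summing Manhattan distances along the two legs ((5,2) → (1,4) → (5,3)) gives a lower bound of 6 + 5 = 11 moves.
A route of 11 moves achieves this: (5,2) → (4,2) → (3,2) → (2,2) → (1,2) → (1,3) → (1,4) → (2,4) → (3,4) → (3,3) → (4,3) → (5,3).
Since 11 matches the lower bound, it is optimal.

11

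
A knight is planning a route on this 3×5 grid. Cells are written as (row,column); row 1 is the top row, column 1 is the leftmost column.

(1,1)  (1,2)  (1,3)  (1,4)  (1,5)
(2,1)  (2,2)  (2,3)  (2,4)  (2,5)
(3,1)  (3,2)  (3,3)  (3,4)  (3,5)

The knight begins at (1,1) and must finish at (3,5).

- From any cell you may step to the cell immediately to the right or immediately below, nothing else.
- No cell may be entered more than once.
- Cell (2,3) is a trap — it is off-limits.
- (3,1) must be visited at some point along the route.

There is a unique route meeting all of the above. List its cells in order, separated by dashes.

Moves only go right or down, so the column and row indices never decrease.
Route from (1,1): down 2 to (3,1), right 4 to (3,5) — 6 moves in all.
Check: all required cells visited.

(1,1) - (2,1) - (3,1) - (3,2) - (3,3) - (3,4) - (3,5)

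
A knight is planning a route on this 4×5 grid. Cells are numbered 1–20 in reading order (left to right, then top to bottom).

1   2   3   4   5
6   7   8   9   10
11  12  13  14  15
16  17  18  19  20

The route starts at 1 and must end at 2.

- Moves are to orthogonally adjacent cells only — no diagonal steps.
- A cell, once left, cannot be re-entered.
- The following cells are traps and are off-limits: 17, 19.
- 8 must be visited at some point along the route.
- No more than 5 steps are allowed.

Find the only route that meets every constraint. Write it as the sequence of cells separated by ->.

1 -> 6 -> 7 -> 8 -> 3 -> 2

Any route must reach 8 and still end at 2 within 5 moves, so the order of the required stops is forced.
Route from 1: down 1 to 6, right 2 to 8, up 1 to 3, left 1 to 2 — 5 moves in all.
Check: all required cells visited; 5 ≤ 5 moves.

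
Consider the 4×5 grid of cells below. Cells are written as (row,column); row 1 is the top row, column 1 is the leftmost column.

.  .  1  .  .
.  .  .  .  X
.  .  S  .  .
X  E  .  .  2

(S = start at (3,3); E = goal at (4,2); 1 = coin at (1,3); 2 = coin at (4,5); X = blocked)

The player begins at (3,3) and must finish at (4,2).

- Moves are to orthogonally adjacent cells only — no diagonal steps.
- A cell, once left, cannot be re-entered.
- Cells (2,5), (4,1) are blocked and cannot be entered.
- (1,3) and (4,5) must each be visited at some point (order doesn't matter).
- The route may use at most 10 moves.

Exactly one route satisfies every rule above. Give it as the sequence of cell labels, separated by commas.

(3,3), (2,3), (1,3), (1,4), (2,4), (3,4), (3,5), (4,5), (4,4), (4,3), (4,2)

Any route must reach (1,3) and (4,5) and still end at (4,2) within 10 moves, so the order of the required stops is forced.
Route from (3,3): up 2 to (1,3), right 1 to (1,4), down 2 to (3,4), right 1 to (3,5), down 1 to (4,5), left 3 to (4,2) — 10 moves in all.
Check: all required cells visited; 10 ≤ 10 moves.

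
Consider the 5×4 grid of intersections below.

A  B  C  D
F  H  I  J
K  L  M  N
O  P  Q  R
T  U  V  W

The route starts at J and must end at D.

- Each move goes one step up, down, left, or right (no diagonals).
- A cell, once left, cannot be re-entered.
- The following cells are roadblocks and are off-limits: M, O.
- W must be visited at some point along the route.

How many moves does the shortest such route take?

11

Any route passes through W somewhere between J and D. Summing Manhattan distances along the two legs (J → W → D) gives a lower bound of 3 + 4 = 7 moves.
The shortest route satisfying every rule uses 11 moves: J → N → R → W → V → Q → P → L → H → B → C → D.
The bound of 7 isn't tight here; checking systematically, no route of length 7 through 10 satisfies every constraint (on a 4-connected grid the length of any start-to-goal walk has the same parity as the Manhattan bound, so only lengths 7, 9, 11, … need checking), so 11 is the minimum.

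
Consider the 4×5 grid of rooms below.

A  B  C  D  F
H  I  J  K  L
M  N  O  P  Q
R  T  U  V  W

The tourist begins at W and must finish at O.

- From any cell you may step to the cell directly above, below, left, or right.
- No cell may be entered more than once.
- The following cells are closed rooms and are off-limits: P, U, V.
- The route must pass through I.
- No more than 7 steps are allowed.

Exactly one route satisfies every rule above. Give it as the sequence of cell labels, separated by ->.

W -> Q -> L -> K -> J -> I -> N -> O

The budget equals the shortest possible length, so every move has to be on a shortest route through the required cells.
Route from W: up 2 to L, left 3 to I, down 1 to N, right 1 to O — 7 moves in all.
Check: all required cells visited; 7 ≤ 7 moves.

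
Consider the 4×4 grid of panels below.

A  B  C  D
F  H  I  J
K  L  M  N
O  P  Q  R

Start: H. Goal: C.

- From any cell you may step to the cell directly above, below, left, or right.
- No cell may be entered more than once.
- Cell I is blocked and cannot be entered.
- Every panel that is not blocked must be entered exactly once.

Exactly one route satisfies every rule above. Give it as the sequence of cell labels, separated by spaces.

H B A F K O P L M Q R N J D C

Need to visit all 15 open cells exactly once, starting at H and ending at C.
Cell O has only two open neighbours (K and P), so the path must pass straight through it: one of those is the cell it's entered from and the other is where it exits.
Route from H: up 1 to B, left 1 to A, down 3 to O, right 1 to P, up 1 to L, right 1 to M, down 1 to Q, right 1 to R, up 3 to D, left 1 to C — 14 moves in all.
Check: all 15 open cells covered.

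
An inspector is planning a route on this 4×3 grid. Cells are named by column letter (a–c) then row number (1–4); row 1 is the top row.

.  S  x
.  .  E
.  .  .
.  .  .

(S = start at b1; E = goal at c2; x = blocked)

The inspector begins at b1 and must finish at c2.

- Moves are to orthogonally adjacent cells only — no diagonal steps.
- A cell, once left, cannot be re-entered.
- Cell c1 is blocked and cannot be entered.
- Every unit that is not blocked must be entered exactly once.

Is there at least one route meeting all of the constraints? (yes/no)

One route that works: b1 → a1 → a2 → a3 → a4 → b4 → c4 → c3 → b3 → b2 → c2.

yes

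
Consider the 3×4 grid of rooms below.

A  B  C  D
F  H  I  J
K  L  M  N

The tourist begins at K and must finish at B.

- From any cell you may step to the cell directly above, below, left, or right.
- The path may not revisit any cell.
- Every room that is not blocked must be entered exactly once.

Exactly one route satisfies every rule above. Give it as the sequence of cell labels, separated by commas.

Need to visit all 12 open cells exactly once, starting at K and ending at B.
Route from K: 3× right (reaching N), 2× up (reaching D), left to C, down to I, 2× left (reaching F), up to A, right to B — 11 moves in all.
Check: all 12 open cells covered.

K, L, M, N, J, D, C, I, H, F, A, B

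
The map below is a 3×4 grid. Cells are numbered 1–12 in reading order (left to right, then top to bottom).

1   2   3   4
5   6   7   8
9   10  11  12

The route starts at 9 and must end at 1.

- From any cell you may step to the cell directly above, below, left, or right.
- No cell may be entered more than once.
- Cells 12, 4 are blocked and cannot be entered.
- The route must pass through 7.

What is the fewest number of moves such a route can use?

Any route passes through 7 somewhere between 9 and 1. Summing Manhattan distances along the two legs (9 → 7 → 1) gives a lower bound of 3 + 3 = 6 moves.
A route of 6 moves achieves this: 9 → 5 → 6 → 7 → 3 → 2 → 1.
Since 6 matches the lower bound, it is optimal.

6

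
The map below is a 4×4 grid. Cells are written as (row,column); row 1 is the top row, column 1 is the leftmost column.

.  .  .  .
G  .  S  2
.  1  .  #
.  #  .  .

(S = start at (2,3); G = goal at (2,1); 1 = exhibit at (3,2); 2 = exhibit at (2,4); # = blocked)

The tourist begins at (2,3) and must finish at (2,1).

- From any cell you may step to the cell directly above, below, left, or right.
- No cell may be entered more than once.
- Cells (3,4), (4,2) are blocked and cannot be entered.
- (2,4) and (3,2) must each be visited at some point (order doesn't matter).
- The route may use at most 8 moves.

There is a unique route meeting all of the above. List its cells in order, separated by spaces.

(2,3) (2,4) (1,4) (1,3) (1,2) (2,2) (3,2) (3,1) (2,1)

Any route must reach (2,4) and (3,2) and still end at (2,1) within 8 moves, so the order of the required stops is forced.
Route from (2,3): right 1 to (2,4), up 1 to (1,4), left 2 to (1,2), down 2 to (3,2), left 1 to (3,1), up 1 to (2,1) — 8 moves in all.
Check: all required cells visited; 8 ≤ 8 moves.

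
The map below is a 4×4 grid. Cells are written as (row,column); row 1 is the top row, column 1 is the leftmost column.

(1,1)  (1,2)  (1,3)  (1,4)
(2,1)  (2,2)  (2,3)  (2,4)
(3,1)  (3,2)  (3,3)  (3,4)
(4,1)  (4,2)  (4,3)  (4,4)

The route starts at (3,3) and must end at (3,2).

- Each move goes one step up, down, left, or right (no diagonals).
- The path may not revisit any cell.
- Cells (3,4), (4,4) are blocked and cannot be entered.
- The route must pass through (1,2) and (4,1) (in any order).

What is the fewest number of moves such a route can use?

Any route passes through (1,2) and (4,1) in some order between (3,3) and (3,2). Summing Manhattan distances along each leg and taking the cheapest ordering ((3,3) → (4,1) → (1,2) → (3,2)) gives a lower bound of 3 + 4 + 2 = 9 moves.
A route of 9 moves achieves this: (3,3) → (2,3) → (1,3) → (1,2) → (2,2) → (2,1) → (3,1) → (4,1) → (4,2) → (3,2).
Since 9 matches the lower bound, it is optimal.

9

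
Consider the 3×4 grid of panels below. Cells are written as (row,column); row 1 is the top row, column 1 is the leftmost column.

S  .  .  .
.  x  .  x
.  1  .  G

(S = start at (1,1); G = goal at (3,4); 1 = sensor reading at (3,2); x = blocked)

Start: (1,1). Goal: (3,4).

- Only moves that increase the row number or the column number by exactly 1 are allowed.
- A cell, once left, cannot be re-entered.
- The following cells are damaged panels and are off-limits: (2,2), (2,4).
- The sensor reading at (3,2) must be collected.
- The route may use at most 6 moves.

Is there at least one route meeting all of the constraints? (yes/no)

One route that works: (1,1) → (2,1) → (3,1) → (3,2) → (3,3) → (3,4).

yes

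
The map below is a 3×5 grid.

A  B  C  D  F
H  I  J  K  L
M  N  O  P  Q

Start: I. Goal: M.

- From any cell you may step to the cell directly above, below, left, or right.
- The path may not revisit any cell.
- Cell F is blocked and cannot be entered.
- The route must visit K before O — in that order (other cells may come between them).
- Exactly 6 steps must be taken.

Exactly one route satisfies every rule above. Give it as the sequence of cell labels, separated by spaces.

The waypoints must appear in the order K, O, with no cell reused.
Route from I: 2× right (reaching K), down to P, 3× left (reaching M) — 6 moves in all.
Check: order respected (K at step 2, O at step 4); 6 moves as required.

I J K P O N M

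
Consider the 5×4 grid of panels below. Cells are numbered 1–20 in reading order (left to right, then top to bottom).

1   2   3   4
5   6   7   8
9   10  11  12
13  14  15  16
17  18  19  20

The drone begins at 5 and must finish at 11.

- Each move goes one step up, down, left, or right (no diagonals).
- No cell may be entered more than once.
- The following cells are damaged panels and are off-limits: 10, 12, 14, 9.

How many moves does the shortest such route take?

The Manhattan distance from 5 to 11 is |2−3| + |1−3| = 3, so at least 3 moves are needed.
A route of 3 moves achieves this: 5 → 6 → 7 → 11.
Since 3 matches the lower bound, it is optimal.

3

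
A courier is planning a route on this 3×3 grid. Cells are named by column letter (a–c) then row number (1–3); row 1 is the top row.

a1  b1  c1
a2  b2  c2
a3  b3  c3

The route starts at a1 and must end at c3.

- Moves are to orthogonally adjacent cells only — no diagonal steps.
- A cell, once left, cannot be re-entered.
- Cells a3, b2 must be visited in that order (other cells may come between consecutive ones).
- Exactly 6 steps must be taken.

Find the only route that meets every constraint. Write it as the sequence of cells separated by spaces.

a1 a2 a3 b3 b2 c2 c3

The waypoints must appear in the order a3, b2, with no cell reused.
Route from a1: 2× down (reaching a3), right to b3, up to b2, right to c2, down to c3 — 6 moves in all.
Check: order respected (a3 at step 2, b2 at step 4); 6 moves as required.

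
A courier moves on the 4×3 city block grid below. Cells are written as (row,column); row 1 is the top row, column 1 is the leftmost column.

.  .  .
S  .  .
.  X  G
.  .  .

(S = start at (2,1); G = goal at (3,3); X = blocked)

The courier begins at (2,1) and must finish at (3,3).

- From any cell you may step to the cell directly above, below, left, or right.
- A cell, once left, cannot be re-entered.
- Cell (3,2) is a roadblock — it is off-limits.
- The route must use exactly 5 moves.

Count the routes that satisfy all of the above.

Need simple routes of exactly 5 moves from (2,1) to (3,3) (Manhattan distance 3, so 1 moves are spent on a detour and 1 undoing it).
Enumerating: (2,1) (1,1) (1,2) (2,2) (2,3) (3,3) | (2,1) (1,1) (1,2) (1,3) (2,3) (3,3) | (2,1) (3,1) (4,1) (4,2) (4,3) (3,3) | (2,1) (2,2) (1,2) (1,3) (2,3) (3,3).
That gives 4 routes.

4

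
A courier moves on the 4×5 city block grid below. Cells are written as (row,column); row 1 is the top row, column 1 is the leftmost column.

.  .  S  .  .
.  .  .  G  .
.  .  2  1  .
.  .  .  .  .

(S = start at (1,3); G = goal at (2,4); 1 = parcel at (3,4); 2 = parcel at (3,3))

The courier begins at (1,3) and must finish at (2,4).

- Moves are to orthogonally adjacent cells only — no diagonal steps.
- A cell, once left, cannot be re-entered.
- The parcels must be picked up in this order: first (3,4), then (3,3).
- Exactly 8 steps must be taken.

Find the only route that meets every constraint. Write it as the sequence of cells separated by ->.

The waypoints must appear in the order (3,4), (3,3), with no cell reused.
Route from (1,3): right 2 to (1,5), down 2 to (3,5), left 2 to (3,3), up 1 to (2,3), right 1 to (2,4) — 8 moves in all.
Check: order respected (1 at step 5, 2 at step 6); 8 moves as required.

(1,3) -> (1,4) -> (1,5) -> (2,5) -> (3,5) -> (3,4) -> (3,3) -> (2,3) -> (2,4)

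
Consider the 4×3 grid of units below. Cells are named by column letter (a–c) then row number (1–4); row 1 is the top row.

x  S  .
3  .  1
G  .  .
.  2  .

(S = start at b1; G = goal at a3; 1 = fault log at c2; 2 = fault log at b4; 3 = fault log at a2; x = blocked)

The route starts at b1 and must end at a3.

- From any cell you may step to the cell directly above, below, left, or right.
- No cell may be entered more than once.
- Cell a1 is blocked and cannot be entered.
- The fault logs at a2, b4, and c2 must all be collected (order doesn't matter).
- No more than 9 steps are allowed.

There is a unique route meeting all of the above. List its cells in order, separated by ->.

b1 -> c1 -> c2 -> c3 -> c4 -> b4 -> b3 -> b2 -> a2 -> a3

Any route must reach a2, b4, and c2 and still end at a3 within 9 moves, so the order of the required stops is forced.
Route from b1: right to c1, 3× down (reaching c4), left to b4, 2× up (reaching b2), left to a2, down to a3 — 9 moves in all.
Check: all required cells visited; 9 ≤ 9 moves.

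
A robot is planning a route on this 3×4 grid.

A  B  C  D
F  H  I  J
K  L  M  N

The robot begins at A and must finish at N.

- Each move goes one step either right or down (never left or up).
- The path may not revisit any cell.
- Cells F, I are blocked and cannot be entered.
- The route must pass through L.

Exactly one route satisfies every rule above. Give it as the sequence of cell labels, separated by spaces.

A B H L M N

Moves only go right or down, so the column and row indices never decrease.
Route from A: right 1 to B, down 2 to L, right 2 to N — 5 moves in all.
Check: all required cells visited.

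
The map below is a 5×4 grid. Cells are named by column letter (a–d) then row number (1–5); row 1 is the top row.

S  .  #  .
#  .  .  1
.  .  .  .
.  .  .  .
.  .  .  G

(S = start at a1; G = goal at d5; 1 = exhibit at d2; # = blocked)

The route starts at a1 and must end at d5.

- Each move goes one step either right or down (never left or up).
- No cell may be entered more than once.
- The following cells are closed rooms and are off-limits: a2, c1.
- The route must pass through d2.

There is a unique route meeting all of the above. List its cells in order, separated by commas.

a1, b1, b2, c2, d2, d3, d4, d5

Moves only go right or down, so the column and row indices never decrease.
Route from a1: right 1 to b1, down 1 to b2, right 2 to d2, down 3 to d5 — 7 moves in all.
Check: all required cells visited.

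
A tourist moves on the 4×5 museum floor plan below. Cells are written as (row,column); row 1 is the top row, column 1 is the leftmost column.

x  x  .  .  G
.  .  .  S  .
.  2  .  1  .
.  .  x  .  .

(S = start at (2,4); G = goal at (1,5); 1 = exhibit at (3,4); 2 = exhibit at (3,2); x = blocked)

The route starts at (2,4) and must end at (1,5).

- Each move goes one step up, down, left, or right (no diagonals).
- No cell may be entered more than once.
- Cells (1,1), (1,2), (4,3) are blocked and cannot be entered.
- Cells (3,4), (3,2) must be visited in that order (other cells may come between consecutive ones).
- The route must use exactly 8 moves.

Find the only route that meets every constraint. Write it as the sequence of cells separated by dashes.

(2,4) - (3,4) - (3,3) - (3,2) - (2,2) - (2,3) - (1,3) - (1,4) - (1,5)

The waypoints must appear in the order (3,4), (3,2), with no cell reused.
Route from (2,4): down 1 to (3,4), left 2 to (3,2), up 1 to (2,2), right 1 to (2,3), up 1 to (1,3), right 2 to (1,5) — 8 moves in all.
Check: order respected (1 at step 1, 2 at step 3); 8 moves as required.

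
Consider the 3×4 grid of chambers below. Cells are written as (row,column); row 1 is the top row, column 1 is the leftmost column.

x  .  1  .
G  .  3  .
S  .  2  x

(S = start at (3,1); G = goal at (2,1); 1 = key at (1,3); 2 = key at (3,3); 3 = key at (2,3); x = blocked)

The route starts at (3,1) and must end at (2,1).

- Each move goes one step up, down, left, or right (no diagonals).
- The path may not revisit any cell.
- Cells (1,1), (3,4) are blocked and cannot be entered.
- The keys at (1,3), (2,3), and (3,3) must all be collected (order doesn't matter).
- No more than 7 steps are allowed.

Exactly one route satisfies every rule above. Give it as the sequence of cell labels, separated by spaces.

(3,1) (3,2) (3,3) (2,3) (1,3) (1,2) (2,2) (2,1)

The budget equals the shortest possible length, so every move has to be on a shortest route through the required cells.
Route from (3,1): 2× right (reaching (3,3)), 2× up (reaching (1,3)), left to (1,2), down to (2,2), left to (2,1) — 7 moves in all.
Check: all required cells visited; 7 ≤ 7 moves.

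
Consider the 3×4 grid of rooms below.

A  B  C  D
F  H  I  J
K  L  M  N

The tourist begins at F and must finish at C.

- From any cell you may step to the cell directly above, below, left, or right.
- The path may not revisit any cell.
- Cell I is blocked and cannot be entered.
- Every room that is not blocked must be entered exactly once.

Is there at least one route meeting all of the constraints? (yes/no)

Colour the cells like a checkerboard: each orthogonal step flips colour, so a Hamiltonian route alternates colours. Here there are 6 cells of one colour and 5 of the other, with start on the opposite colour to the goal — the counts and endpoints can't be arranged into an alternating sequence of length 11, so no Hamiltonian route exists.

no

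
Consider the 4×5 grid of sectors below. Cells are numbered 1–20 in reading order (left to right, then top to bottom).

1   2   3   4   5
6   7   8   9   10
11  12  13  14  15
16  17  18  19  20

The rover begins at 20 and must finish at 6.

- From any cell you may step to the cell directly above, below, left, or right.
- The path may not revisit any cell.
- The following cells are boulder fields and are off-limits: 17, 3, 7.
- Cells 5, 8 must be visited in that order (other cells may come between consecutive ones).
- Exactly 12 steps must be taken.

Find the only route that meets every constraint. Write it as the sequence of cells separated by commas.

The waypoints must appear in the order 5, 8, with no cell reused.
Route from 20: left to 19, up to 14, right to 15, 2× up (reaching 5), left to 4, down to 9, left to 8, down to 13, 2× left (reaching 11), up to 6 — 12 moves in all.
Check: order respected (5 at step 5, 8 at step 8); 12 moves as required.

20, 19, 14, 15, 10, 5, 4, 9, 8, 13, 12, 11, 6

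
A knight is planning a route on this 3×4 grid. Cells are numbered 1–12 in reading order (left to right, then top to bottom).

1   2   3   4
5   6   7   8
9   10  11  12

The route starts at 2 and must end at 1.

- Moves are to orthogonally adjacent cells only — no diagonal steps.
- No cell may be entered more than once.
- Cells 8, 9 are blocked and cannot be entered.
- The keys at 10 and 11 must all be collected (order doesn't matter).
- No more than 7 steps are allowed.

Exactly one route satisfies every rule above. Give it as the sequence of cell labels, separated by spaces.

The budget equals the shortest possible length, so every move has to be on a shortest route through the required cells.
Route from 2: right to 3, 2× down (reaching 11), left to 10, up to 6, left to 5, up to 1 — 7 moves in all.
Check: all required cells visited; 7 ≤ 7 moves.

2 3 7 11 10 6 5 1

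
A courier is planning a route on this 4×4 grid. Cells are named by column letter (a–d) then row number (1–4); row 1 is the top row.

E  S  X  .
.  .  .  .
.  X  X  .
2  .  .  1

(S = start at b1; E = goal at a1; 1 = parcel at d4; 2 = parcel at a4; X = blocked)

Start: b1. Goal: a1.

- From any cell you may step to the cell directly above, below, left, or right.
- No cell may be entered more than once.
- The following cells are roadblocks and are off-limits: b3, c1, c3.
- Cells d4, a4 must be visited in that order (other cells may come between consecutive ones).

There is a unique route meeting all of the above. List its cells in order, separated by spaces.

b1 b2 c2 d2 d3 d4 c4 b4 a4 a3 a2 a1

The waypoints must appear in the order d4, a4, with no cell reused.
Route from b1: down to b2, 2× right (reaching d2), 2× down (reaching d4), 3× left (reaching a4), 3× up (reaching a1) — 11 moves in all.
Check: order respected (1 at step 5, 2 at step 8).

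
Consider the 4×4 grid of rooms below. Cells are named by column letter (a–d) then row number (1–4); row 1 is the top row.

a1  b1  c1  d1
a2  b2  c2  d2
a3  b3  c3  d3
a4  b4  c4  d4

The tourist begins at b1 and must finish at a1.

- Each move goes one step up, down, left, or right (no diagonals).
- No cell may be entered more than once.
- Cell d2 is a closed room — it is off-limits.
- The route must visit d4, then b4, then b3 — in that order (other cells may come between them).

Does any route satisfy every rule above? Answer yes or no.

yes

One route that works: b1 → b2 → c2 → c3 → d3 → d4 → c4 → b4 → b3 → a3 → a2 → a1.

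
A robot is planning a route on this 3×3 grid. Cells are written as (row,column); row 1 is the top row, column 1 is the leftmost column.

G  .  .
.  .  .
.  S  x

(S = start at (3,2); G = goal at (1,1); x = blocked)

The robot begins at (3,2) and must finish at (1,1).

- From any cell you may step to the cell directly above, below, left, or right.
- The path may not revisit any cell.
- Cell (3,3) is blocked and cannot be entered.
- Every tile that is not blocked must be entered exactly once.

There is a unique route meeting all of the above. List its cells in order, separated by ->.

(3,2) -> (3,1) -> (2,1) -> (2,2) -> (2,3) -> (1,3) -> (1,2) -> (1,1)

Need to visit all 8 open cells exactly once, starting at (3,2) and ending at (1,1).
Cell (3,1) has only two open neighbours ((2,1) and (3,2)), so the path must pass straight through it: one of those is the cell it's entered from and the other is where it exits.
Route from (3,2): left 1 to (3,1), up 1 to (2,1), right 2 to (2,3), up 1 to (1,3), left 2 to (1,1) — 7 moves in all.
Check: all 8 open cells covered.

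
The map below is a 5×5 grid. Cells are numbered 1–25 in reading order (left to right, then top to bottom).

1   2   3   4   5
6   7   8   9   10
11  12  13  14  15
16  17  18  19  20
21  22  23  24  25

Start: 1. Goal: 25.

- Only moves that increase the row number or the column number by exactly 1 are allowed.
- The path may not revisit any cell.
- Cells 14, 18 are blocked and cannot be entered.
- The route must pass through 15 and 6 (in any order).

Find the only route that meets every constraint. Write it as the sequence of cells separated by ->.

1 -> 6 -> 7 -> 8 -> 9 -> 10 -> 15 -> 20 -> 25

Moves only go right or down, so the column and row indices never decrease.
Route from 1: down to 6, 4× right (reaching 10), 3× down (reaching 25) — 8 moves in all.
Check: all required cells visited.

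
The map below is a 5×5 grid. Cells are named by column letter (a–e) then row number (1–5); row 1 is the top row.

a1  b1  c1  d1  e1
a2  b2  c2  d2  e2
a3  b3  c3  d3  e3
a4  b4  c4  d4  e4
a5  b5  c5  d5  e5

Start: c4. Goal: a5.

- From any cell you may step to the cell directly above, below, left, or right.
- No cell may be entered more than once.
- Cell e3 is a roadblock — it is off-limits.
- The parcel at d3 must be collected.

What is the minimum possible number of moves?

7

Any route passes through d3 somewhere between c4 and a5. Summing Manhattan distances along the two legs (c4 → d3 → a5) gives a lower bound of 2 + 5 = 7 moves.
A route of 7 moves achieves this: c4 → c3 → d3 → d4 → d5 → c5 → b5 → a5.
Since 7 matches the lower bound, it is optimal.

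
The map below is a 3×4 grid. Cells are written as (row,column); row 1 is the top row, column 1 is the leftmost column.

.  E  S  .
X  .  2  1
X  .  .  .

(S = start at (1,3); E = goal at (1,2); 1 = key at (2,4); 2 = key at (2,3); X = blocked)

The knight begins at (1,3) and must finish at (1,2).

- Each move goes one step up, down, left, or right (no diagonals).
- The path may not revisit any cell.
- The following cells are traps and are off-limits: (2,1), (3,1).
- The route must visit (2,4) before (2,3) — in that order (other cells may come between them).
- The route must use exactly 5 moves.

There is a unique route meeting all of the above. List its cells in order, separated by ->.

The waypoints must appear in the order (2,4), (2,3), with no cell reused.
Route from (1,3): right 1 to (1,4), down 1 to (2,4), left 2 to (2,2), up 1 to (1,2) — 5 moves in all.
Check: order respected (1 at step 2, 2 at step 3); 5 moves as required.

(1,3) -> (1,4) -> (2,4) -> (2,3) -> (2,2) -> (1,2)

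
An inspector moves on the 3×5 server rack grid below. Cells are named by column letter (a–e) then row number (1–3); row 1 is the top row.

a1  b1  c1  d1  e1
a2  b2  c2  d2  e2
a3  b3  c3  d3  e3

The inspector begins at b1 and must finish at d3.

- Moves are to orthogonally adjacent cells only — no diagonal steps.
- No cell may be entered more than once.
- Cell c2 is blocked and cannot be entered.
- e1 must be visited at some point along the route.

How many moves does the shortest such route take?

6

Any route passes through e1 somewhere between b1 and d3. Summing Manhattan distances along the two legs (b1 → e1 → d3) gives a lower bound of 3 + 3 = 6 moves.
A route of 6 moves achieves this: b1 → c1 → d1 → e1 → e2 → e3 → d3.
Since 6 matches the lower bound, it is optimal.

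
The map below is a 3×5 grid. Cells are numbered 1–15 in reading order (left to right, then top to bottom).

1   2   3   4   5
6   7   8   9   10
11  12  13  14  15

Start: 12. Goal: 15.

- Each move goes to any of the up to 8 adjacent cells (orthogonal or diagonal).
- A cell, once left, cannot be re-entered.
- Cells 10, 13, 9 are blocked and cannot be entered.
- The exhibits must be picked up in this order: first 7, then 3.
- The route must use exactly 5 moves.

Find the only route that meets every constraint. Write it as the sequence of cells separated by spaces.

12 7 3 8 14 15

The waypoints must appear in the order 7, 3, with no cell reused.
Route from 12: up 1 to 7, up-right 1 to 3, down 1 to 8, down-right 1 to 14, right 1 to 15 — 5 moves in all.
Check: order respected (7 at step 1, 3 at step 2); 5 moves as required.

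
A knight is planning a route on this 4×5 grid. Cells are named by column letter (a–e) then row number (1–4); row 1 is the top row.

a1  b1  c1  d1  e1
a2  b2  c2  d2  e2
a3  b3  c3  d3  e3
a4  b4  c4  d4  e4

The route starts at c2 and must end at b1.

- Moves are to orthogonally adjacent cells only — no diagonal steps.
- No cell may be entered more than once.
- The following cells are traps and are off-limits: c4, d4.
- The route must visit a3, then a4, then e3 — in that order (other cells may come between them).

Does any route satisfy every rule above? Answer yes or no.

One route that works: c2 → b2 → a2 → a3 → a4 → b4 → b3 → c3 → d3 → e3 → e2 → e1 → d1 → c1 → b1.

yes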